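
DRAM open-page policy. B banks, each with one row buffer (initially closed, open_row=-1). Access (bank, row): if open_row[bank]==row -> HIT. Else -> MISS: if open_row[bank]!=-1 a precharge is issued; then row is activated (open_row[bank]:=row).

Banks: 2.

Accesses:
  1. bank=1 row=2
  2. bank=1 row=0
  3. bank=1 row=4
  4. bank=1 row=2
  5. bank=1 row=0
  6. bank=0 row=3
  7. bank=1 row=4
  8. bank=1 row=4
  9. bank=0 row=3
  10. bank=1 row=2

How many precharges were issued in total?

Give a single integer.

Answer: 6

Derivation:
Acc 1: bank1 row2 -> MISS (open row2); precharges=0
Acc 2: bank1 row0 -> MISS (open row0); precharges=1
Acc 3: bank1 row4 -> MISS (open row4); precharges=2
Acc 4: bank1 row2 -> MISS (open row2); precharges=3
Acc 5: bank1 row0 -> MISS (open row0); precharges=4
Acc 6: bank0 row3 -> MISS (open row3); precharges=4
Acc 7: bank1 row4 -> MISS (open row4); precharges=5
Acc 8: bank1 row4 -> HIT
Acc 9: bank0 row3 -> HIT
Acc 10: bank1 row2 -> MISS (open row2); precharges=6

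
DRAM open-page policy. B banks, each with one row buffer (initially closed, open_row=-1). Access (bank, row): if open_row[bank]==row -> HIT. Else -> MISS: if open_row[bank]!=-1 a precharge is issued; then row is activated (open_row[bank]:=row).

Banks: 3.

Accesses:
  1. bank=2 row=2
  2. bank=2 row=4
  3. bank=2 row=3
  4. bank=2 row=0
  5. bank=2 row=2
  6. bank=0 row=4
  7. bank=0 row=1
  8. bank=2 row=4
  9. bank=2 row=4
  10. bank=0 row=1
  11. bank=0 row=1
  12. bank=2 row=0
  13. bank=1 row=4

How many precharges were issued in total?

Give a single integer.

Answer: 7

Derivation:
Acc 1: bank2 row2 -> MISS (open row2); precharges=0
Acc 2: bank2 row4 -> MISS (open row4); precharges=1
Acc 3: bank2 row3 -> MISS (open row3); precharges=2
Acc 4: bank2 row0 -> MISS (open row0); precharges=3
Acc 5: bank2 row2 -> MISS (open row2); precharges=4
Acc 6: bank0 row4 -> MISS (open row4); precharges=4
Acc 7: bank0 row1 -> MISS (open row1); precharges=5
Acc 8: bank2 row4 -> MISS (open row4); precharges=6
Acc 9: bank2 row4 -> HIT
Acc 10: bank0 row1 -> HIT
Acc 11: bank0 row1 -> HIT
Acc 12: bank2 row0 -> MISS (open row0); precharges=7
Acc 13: bank1 row4 -> MISS (open row4); precharges=7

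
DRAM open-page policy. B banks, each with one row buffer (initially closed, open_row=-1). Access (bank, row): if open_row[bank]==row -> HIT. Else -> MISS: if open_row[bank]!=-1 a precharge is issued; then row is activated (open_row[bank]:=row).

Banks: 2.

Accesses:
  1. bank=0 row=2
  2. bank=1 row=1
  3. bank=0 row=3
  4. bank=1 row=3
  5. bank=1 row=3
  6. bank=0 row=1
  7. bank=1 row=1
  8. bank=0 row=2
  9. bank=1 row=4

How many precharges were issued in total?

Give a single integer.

Answer: 6

Derivation:
Acc 1: bank0 row2 -> MISS (open row2); precharges=0
Acc 2: bank1 row1 -> MISS (open row1); precharges=0
Acc 3: bank0 row3 -> MISS (open row3); precharges=1
Acc 4: bank1 row3 -> MISS (open row3); precharges=2
Acc 5: bank1 row3 -> HIT
Acc 6: bank0 row1 -> MISS (open row1); precharges=3
Acc 7: bank1 row1 -> MISS (open row1); precharges=4
Acc 8: bank0 row2 -> MISS (open row2); precharges=5
Acc 9: bank1 row4 -> MISS (open row4); precharges=6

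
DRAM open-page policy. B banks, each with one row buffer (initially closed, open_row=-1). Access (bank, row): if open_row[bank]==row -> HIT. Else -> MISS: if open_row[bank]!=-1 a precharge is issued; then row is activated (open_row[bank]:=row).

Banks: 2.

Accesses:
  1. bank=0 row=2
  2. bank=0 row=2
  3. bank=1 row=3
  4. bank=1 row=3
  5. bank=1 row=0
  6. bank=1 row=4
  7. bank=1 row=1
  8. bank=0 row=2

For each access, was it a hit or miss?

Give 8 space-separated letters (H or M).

Acc 1: bank0 row2 -> MISS (open row2); precharges=0
Acc 2: bank0 row2 -> HIT
Acc 3: bank1 row3 -> MISS (open row3); precharges=0
Acc 4: bank1 row3 -> HIT
Acc 5: bank1 row0 -> MISS (open row0); precharges=1
Acc 6: bank1 row4 -> MISS (open row4); precharges=2
Acc 7: bank1 row1 -> MISS (open row1); precharges=3
Acc 8: bank0 row2 -> HIT

Answer: M H M H M M M H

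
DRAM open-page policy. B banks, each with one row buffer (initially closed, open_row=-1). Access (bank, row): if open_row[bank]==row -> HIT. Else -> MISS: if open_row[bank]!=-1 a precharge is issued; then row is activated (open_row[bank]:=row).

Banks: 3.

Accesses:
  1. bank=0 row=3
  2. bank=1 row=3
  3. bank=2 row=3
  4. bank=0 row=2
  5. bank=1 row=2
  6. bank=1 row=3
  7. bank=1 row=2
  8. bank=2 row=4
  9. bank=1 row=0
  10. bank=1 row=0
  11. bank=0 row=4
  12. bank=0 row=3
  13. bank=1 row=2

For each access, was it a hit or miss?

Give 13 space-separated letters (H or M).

Answer: M M M M M M M M M H M M M

Derivation:
Acc 1: bank0 row3 -> MISS (open row3); precharges=0
Acc 2: bank1 row3 -> MISS (open row3); precharges=0
Acc 3: bank2 row3 -> MISS (open row3); precharges=0
Acc 4: bank0 row2 -> MISS (open row2); precharges=1
Acc 5: bank1 row2 -> MISS (open row2); precharges=2
Acc 6: bank1 row3 -> MISS (open row3); precharges=3
Acc 7: bank1 row2 -> MISS (open row2); precharges=4
Acc 8: bank2 row4 -> MISS (open row4); precharges=5
Acc 9: bank1 row0 -> MISS (open row0); precharges=6
Acc 10: bank1 row0 -> HIT
Acc 11: bank0 row4 -> MISS (open row4); precharges=7
Acc 12: bank0 row3 -> MISS (open row3); precharges=8
Acc 13: bank1 row2 -> MISS (open row2); precharges=9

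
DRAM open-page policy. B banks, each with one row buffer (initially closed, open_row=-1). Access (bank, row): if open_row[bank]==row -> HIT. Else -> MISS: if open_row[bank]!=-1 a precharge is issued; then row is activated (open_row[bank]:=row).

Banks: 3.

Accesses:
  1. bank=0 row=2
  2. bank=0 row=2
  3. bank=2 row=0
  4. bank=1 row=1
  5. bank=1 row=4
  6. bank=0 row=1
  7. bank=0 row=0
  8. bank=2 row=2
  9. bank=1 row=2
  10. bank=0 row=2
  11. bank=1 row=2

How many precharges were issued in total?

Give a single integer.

Answer: 6

Derivation:
Acc 1: bank0 row2 -> MISS (open row2); precharges=0
Acc 2: bank0 row2 -> HIT
Acc 3: bank2 row0 -> MISS (open row0); precharges=0
Acc 4: bank1 row1 -> MISS (open row1); precharges=0
Acc 5: bank1 row4 -> MISS (open row4); precharges=1
Acc 6: bank0 row1 -> MISS (open row1); precharges=2
Acc 7: bank0 row0 -> MISS (open row0); precharges=3
Acc 8: bank2 row2 -> MISS (open row2); precharges=4
Acc 9: bank1 row2 -> MISS (open row2); precharges=5
Acc 10: bank0 row2 -> MISS (open row2); precharges=6
Acc 11: bank1 row2 -> HIT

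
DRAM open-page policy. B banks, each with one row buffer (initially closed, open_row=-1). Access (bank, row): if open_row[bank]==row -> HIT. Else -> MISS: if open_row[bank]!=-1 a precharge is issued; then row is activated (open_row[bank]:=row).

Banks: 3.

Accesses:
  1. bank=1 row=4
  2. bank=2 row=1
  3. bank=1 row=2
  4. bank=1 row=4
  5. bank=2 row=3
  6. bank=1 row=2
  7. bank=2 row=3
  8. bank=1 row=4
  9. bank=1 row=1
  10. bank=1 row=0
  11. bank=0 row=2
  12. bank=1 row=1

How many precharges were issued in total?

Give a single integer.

Answer: 8

Derivation:
Acc 1: bank1 row4 -> MISS (open row4); precharges=0
Acc 2: bank2 row1 -> MISS (open row1); precharges=0
Acc 3: bank1 row2 -> MISS (open row2); precharges=1
Acc 4: bank1 row4 -> MISS (open row4); precharges=2
Acc 5: bank2 row3 -> MISS (open row3); precharges=3
Acc 6: bank1 row2 -> MISS (open row2); precharges=4
Acc 7: bank2 row3 -> HIT
Acc 8: bank1 row4 -> MISS (open row4); precharges=5
Acc 9: bank1 row1 -> MISS (open row1); precharges=6
Acc 10: bank1 row0 -> MISS (open row0); precharges=7
Acc 11: bank0 row2 -> MISS (open row2); precharges=7
Acc 12: bank1 row1 -> MISS (open row1); precharges=8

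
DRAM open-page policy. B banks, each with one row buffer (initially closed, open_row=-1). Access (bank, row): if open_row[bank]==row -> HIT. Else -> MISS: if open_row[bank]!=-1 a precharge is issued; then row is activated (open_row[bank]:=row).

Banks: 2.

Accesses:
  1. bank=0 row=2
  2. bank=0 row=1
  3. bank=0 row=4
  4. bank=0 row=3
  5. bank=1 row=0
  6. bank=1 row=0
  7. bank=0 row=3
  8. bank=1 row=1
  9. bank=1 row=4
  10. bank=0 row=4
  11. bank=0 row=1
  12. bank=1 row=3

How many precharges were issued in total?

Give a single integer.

Answer: 8

Derivation:
Acc 1: bank0 row2 -> MISS (open row2); precharges=0
Acc 2: bank0 row1 -> MISS (open row1); precharges=1
Acc 3: bank0 row4 -> MISS (open row4); precharges=2
Acc 4: bank0 row3 -> MISS (open row3); precharges=3
Acc 5: bank1 row0 -> MISS (open row0); precharges=3
Acc 6: bank1 row0 -> HIT
Acc 7: bank0 row3 -> HIT
Acc 8: bank1 row1 -> MISS (open row1); precharges=4
Acc 9: bank1 row4 -> MISS (open row4); precharges=5
Acc 10: bank0 row4 -> MISS (open row4); precharges=6
Acc 11: bank0 row1 -> MISS (open row1); precharges=7
Acc 12: bank1 row3 -> MISS (open row3); precharges=8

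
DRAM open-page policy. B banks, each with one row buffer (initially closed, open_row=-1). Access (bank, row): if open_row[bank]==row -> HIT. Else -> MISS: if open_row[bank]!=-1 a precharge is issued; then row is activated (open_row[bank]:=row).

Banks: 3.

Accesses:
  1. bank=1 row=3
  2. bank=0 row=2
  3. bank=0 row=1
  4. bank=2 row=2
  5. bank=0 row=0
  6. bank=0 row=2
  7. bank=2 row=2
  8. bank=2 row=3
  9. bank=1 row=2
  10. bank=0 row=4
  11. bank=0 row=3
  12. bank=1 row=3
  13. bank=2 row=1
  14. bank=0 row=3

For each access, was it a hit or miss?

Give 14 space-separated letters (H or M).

Acc 1: bank1 row3 -> MISS (open row3); precharges=0
Acc 2: bank0 row2 -> MISS (open row2); precharges=0
Acc 3: bank0 row1 -> MISS (open row1); precharges=1
Acc 4: bank2 row2 -> MISS (open row2); precharges=1
Acc 5: bank0 row0 -> MISS (open row0); precharges=2
Acc 6: bank0 row2 -> MISS (open row2); precharges=3
Acc 7: bank2 row2 -> HIT
Acc 8: bank2 row3 -> MISS (open row3); precharges=4
Acc 9: bank1 row2 -> MISS (open row2); precharges=5
Acc 10: bank0 row4 -> MISS (open row4); precharges=6
Acc 11: bank0 row3 -> MISS (open row3); precharges=7
Acc 12: bank1 row3 -> MISS (open row3); precharges=8
Acc 13: bank2 row1 -> MISS (open row1); precharges=9
Acc 14: bank0 row3 -> HIT

Answer: M M M M M M H M M M M M M H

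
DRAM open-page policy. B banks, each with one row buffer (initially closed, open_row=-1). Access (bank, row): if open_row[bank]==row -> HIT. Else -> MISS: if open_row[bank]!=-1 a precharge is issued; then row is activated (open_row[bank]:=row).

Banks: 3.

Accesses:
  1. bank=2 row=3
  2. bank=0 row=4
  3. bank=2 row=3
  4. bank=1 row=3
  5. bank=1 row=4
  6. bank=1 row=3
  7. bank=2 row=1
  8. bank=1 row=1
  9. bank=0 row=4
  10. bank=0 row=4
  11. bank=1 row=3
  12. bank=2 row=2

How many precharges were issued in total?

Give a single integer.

Acc 1: bank2 row3 -> MISS (open row3); precharges=0
Acc 2: bank0 row4 -> MISS (open row4); precharges=0
Acc 3: bank2 row3 -> HIT
Acc 4: bank1 row3 -> MISS (open row3); precharges=0
Acc 5: bank1 row4 -> MISS (open row4); precharges=1
Acc 6: bank1 row3 -> MISS (open row3); precharges=2
Acc 7: bank2 row1 -> MISS (open row1); precharges=3
Acc 8: bank1 row1 -> MISS (open row1); precharges=4
Acc 9: bank0 row4 -> HIT
Acc 10: bank0 row4 -> HIT
Acc 11: bank1 row3 -> MISS (open row3); precharges=5
Acc 12: bank2 row2 -> MISS (open row2); precharges=6

Answer: 6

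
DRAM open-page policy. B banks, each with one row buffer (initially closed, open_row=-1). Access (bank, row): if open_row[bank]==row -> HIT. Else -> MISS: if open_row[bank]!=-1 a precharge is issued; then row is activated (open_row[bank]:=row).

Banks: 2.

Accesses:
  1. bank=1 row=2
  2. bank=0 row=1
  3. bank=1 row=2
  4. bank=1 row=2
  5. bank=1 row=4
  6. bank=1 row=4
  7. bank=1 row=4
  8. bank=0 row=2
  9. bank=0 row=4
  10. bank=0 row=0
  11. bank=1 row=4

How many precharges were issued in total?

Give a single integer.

Acc 1: bank1 row2 -> MISS (open row2); precharges=0
Acc 2: bank0 row1 -> MISS (open row1); precharges=0
Acc 3: bank1 row2 -> HIT
Acc 4: bank1 row2 -> HIT
Acc 5: bank1 row4 -> MISS (open row4); precharges=1
Acc 6: bank1 row4 -> HIT
Acc 7: bank1 row4 -> HIT
Acc 8: bank0 row2 -> MISS (open row2); precharges=2
Acc 9: bank0 row4 -> MISS (open row4); precharges=3
Acc 10: bank0 row0 -> MISS (open row0); precharges=4
Acc 11: bank1 row4 -> HIT

Answer: 4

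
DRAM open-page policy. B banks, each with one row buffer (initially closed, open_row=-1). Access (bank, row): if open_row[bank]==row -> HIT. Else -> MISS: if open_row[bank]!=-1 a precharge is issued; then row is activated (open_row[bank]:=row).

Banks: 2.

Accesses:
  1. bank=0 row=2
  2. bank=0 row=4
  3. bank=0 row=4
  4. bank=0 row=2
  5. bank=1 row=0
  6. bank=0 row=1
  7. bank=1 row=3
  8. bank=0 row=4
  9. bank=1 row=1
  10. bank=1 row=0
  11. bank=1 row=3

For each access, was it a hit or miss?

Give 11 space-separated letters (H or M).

Answer: M M H M M M M M M M M

Derivation:
Acc 1: bank0 row2 -> MISS (open row2); precharges=0
Acc 2: bank0 row4 -> MISS (open row4); precharges=1
Acc 3: bank0 row4 -> HIT
Acc 4: bank0 row2 -> MISS (open row2); precharges=2
Acc 5: bank1 row0 -> MISS (open row0); precharges=2
Acc 6: bank0 row1 -> MISS (open row1); precharges=3
Acc 7: bank1 row3 -> MISS (open row3); precharges=4
Acc 8: bank0 row4 -> MISS (open row4); precharges=5
Acc 9: bank1 row1 -> MISS (open row1); precharges=6
Acc 10: bank1 row0 -> MISS (open row0); precharges=7
Acc 11: bank1 row3 -> MISS (open row3); precharges=8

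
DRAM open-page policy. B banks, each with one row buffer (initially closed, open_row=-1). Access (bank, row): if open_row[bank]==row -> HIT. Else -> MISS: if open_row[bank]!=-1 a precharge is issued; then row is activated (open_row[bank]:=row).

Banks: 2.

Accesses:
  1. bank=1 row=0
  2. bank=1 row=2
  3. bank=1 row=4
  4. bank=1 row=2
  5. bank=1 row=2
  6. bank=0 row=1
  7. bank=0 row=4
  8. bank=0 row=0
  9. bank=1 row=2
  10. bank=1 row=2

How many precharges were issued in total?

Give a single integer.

Answer: 5

Derivation:
Acc 1: bank1 row0 -> MISS (open row0); precharges=0
Acc 2: bank1 row2 -> MISS (open row2); precharges=1
Acc 3: bank1 row4 -> MISS (open row4); precharges=2
Acc 4: bank1 row2 -> MISS (open row2); precharges=3
Acc 5: bank1 row2 -> HIT
Acc 6: bank0 row1 -> MISS (open row1); precharges=3
Acc 7: bank0 row4 -> MISS (open row4); precharges=4
Acc 8: bank0 row0 -> MISS (open row0); precharges=5
Acc 9: bank1 row2 -> HIT
Acc 10: bank1 row2 -> HIT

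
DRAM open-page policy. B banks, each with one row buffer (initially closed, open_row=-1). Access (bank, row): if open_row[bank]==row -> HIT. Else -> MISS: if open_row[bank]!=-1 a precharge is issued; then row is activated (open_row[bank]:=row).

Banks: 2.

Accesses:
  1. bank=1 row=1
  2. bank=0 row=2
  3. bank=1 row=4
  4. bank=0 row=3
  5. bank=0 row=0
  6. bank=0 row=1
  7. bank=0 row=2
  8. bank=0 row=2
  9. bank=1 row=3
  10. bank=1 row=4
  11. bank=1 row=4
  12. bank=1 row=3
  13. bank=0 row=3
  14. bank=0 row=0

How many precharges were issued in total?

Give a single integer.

Answer: 10

Derivation:
Acc 1: bank1 row1 -> MISS (open row1); precharges=0
Acc 2: bank0 row2 -> MISS (open row2); precharges=0
Acc 3: bank1 row4 -> MISS (open row4); precharges=1
Acc 4: bank0 row3 -> MISS (open row3); precharges=2
Acc 5: bank0 row0 -> MISS (open row0); precharges=3
Acc 6: bank0 row1 -> MISS (open row1); precharges=4
Acc 7: bank0 row2 -> MISS (open row2); precharges=5
Acc 8: bank0 row2 -> HIT
Acc 9: bank1 row3 -> MISS (open row3); precharges=6
Acc 10: bank1 row4 -> MISS (open row4); precharges=7
Acc 11: bank1 row4 -> HIT
Acc 12: bank1 row3 -> MISS (open row3); precharges=8
Acc 13: bank0 row3 -> MISS (open row3); precharges=9
Acc 14: bank0 row0 -> MISS (open row0); precharges=10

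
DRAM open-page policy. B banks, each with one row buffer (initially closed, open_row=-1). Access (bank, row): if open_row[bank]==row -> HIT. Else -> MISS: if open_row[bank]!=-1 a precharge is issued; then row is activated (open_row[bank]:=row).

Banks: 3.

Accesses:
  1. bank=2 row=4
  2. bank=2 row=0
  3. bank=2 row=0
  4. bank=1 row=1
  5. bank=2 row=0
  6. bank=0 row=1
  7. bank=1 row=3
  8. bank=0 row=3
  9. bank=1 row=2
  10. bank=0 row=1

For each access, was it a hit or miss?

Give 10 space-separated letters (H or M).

Acc 1: bank2 row4 -> MISS (open row4); precharges=0
Acc 2: bank2 row0 -> MISS (open row0); precharges=1
Acc 3: bank2 row0 -> HIT
Acc 4: bank1 row1 -> MISS (open row1); precharges=1
Acc 5: bank2 row0 -> HIT
Acc 6: bank0 row1 -> MISS (open row1); precharges=1
Acc 7: bank1 row3 -> MISS (open row3); precharges=2
Acc 8: bank0 row3 -> MISS (open row3); precharges=3
Acc 9: bank1 row2 -> MISS (open row2); precharges=4
Acc 10: bank0 row1 -> MISS (open row1); precharges=5

Answer: M M H M H M M M M M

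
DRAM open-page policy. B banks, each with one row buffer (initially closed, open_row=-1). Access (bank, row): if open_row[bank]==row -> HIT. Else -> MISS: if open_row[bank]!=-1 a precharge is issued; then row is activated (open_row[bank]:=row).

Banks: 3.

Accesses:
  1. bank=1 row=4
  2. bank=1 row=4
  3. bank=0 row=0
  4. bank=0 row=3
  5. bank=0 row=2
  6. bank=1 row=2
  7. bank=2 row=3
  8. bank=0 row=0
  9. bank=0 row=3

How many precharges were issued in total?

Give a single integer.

Answer: 5

Derivation:
Acc 1: bank1 row4 -> MISS (open row4); precharges=0
Acc 2: bank1 row4 -> HIT
Acc 3: bank0 row0 -> MISS (open row0); precharges=0
Acc 4: bank0 row3 -> MISS (open row3); precharges=1
Acc 5: bank0 row2 -> MISS (open row2); precharges=2
Acc 6: bank1 row2 -> MISS (open row2); precharges=3
Acc 7: bank2 row3 -> MISS (open row3); precharges=3
Acc 8: bank0 row0 -> MISS (open row0); precharges=4
Acc 9: bank0 row3 -> MISS (open row3); precharges=5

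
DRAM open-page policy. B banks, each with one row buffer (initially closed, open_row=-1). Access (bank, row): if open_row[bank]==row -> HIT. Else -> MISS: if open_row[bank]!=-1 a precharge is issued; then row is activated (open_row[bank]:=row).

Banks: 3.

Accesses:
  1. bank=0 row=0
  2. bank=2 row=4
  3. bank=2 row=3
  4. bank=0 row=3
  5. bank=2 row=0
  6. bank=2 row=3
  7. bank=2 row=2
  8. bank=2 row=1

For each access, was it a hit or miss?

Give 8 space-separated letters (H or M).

Answer: M M M M M M M M

Derivation:
Acc 1: bank0 row0 -> MISS (open row0); precharges=0
Acc 2: bank2 row4 -> MISS (open row4); precharges=0
Acc 3: bank2 row3 -> MISS (open row3); precharges=1
Acc 4: bank0 row3 -> MISS (open row3); precharges=2
Acc 5: bank2 row0 -> MISS (open row0); precharges=3
Acc 6: bank2 row3 -> MISS (open row3); precharges=4
Acc 7: bank2 row2 -> MISS (open row2); precharges=5
Acc 8: bank2 row1 -> MISS (open row1); precharges=6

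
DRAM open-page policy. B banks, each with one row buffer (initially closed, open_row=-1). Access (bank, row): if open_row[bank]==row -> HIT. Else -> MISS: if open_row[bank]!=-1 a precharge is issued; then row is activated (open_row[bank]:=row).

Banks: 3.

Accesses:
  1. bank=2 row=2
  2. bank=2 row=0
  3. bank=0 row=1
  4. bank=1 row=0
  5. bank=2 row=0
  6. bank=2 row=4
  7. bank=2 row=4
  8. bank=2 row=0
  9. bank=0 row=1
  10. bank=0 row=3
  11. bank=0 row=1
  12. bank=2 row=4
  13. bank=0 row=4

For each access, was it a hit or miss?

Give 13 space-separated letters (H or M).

Acc 1: bank2 row2 -> MISS (open row2); precharges=0
Acc 2: bank2 row0 -> MISS (open row0); precharges=1
Acc 3: bank0 row1 -> MISS (open row1); precharges=1
Acc 4: bank1 row0 -> MISS (open row0); precharges=1
Acc 5: bank2 row0 -> HIT
Acc 6: bank2 row4 -> MISS (open row4); precharges=2
Acc 7: bank2 row4 -> HIT
Acc 8: bank2 row0 -> MISS (open row0); precharges=3
Acc 9: bank0 row1 -> HIT
Acc 10: bank0 row3 -> MISS (open row3); precharges=4
Acc 11: bank0 row1 -> MISS (open row1); precharges=5
Acc 12: bank2 row4 -> MISS (open row4); precharges=6
Acc 13: bank0 row4 -> MISS (open row4); precharges=7

Answer: M M M M H M H M H M M M M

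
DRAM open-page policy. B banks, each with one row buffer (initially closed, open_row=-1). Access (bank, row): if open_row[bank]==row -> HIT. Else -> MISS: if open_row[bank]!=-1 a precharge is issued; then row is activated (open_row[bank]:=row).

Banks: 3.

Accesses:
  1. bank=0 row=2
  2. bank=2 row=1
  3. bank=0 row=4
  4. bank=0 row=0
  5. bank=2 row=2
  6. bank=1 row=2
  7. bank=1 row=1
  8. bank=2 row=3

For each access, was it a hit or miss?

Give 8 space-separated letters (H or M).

Acc 1: bank0 row2 -> MISS (open row2); precharges=0
Acc 2: bank2 row1 -> MISS (open row1); precharges=0
Acc 3: bank0 row4 -> MISS (open row4); precharges=1
Acc 4: bank0 row0 -> MISS (open row0); precharges=2
Acc 5: bank2 row2 -> MISS (open row2); precharges=3
Acc 6: bank1 row2 -> MISS (open row2); precharges=3
Acc 7: bank1 row1 -> MISS (open row1); precharges=4
Acc 8: bank2 row3 -> MISS (open row3); precharges=5

Answer: M M M M M M M M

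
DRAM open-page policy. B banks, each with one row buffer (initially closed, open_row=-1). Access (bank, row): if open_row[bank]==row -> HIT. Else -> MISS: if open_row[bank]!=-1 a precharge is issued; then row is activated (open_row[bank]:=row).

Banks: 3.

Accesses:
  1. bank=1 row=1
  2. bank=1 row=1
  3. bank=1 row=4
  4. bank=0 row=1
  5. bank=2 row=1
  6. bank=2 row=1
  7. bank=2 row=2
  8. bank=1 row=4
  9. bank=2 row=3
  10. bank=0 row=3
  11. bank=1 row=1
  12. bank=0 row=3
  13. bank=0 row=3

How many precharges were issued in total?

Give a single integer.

Answer: 5

Derivation:
Acc 1: bank1 row1 -> MISS (open row1); precharges=0
Acc 2: bank1 row1 -> HIT
Acc 3: bank1 row4 -> MISS (open row4); precharges=1
Acc 4: bank0 row1 -> MISS (open row1); precharges=1
Acc 5: bank2 row1 -> MISS (open row1); precharges=1
Acc 6: bank2 row1 -> HIT
Acc 7: bank2 row2 -> MISS (open row2); precharges=2
Acc 8: bank1 row4 -> HIT
Acc 9: bank2 row3 -> MISS (open row3); precharges=3
Acc 10: bank0 row3 -> MISS (open row3); precharges=4
Acc 11: bank1 row1 -> MISS (open row1); precharges=5
Acc 12: bank0 row3 -> HIT
Acc 13: bank0 row3 -> HIT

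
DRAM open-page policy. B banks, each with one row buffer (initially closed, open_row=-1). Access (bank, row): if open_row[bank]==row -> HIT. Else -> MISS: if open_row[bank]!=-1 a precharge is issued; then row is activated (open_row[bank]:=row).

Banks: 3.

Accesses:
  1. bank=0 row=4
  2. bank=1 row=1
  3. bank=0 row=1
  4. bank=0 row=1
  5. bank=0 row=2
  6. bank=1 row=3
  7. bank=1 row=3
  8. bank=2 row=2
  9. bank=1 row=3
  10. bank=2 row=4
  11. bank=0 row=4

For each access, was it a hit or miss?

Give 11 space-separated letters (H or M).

Answer: M M M H M M H M H M M

Derivation:
Acc 1: bank0 row4 -> MISS (open row4); precharges=0
Acc 2: bank1 row1 -> MISS (open row1); precharges=0
Acc 3: bank0 row1 -> MISS (open row1); precharges=1
Acc 4: bank0 row1 -> HIT
Acc 5: bank0 row2 -> MISS (open row2); precharges=2
Acc 6: bank1 row3 -> MISS (open row3); precharges=3
Acc 7: bank1 row3 -> HIT
Acc 8: bank2 row2 -> MISS (open row2); precharges=3
Acc 9: bank1 row3 -> HIT
Acc 10: bank2 row4 -> MISS (open row4); precharges=4
Acc 11: bank0 row4 -> MISS (open row4); precharges=5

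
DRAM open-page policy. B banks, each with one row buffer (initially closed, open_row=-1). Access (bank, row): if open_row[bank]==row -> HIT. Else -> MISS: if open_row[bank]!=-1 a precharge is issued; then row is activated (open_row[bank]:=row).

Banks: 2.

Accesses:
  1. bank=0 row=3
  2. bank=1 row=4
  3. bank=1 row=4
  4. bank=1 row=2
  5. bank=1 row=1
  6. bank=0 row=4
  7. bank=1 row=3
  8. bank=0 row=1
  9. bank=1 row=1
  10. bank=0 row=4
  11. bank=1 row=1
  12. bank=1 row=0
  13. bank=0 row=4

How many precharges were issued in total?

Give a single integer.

Acc 1: bank0 row3 -> MISS (open row3); precharges=0
Acc 2: bank1 row4 -> MISS (open row4); precharges=0
Acc 3: bank1 row4 -> HIT
Acc 4: bank1 row2 -> MISS (open row2); precharges=1
Acc 5: bank1 row1 -> MISS (open row1); precharges=2
Acc 6: bank0 row4 -> MISS (open row4); precharges=3
Acc 7: bank1 row3 -> MISS (open row3); precharges=4
Acc 8: bank0 row1 -> MISS (open row1); precharges=5
Acc 9: bank1 row1 -> MISS (open row1); precharges=6
Acc 10: bank0 row4 -> MISS (open row4); precharges=7
Acc 11: bank1 row1 -> HIT
Acc 12: bank1 row0 -> MISS (open row0); precharges=8
Acc 13: bank0 row4 -> HIT

Answer: 8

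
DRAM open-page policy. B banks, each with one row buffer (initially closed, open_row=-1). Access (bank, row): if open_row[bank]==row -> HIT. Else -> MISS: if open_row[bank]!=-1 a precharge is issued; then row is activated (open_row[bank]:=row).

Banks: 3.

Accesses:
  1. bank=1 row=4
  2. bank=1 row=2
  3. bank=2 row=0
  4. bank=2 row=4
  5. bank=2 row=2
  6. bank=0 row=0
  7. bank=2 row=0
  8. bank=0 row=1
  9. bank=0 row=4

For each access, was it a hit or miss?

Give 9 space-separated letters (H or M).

Answer: M M M M M M M M M

Derivation:
Acc 1: bank1 row4 -> MISS (open row4); precharges=0
Acc 2: bank1 row2 -> MISS (open row2); precharges=1
Acc 3: bank2 row0 -> MISS (open row0); precharges=1
Acc 4: bank2 row4 -> MISS (open row4); precharges=2
Acc 5: bank2 row2 -> MISS (open row2); precharges=3
Acc 6: bank0 row0 -> MISS (open row0); precharges=3
Acc 7: bank2 row0 -> MISS (open row0); precharges=4
Acc 8: bank0 row1 -> MISS (open row1); precharges=5
Acc 9: bank0 row4 -> MISS (open row4); precharges=6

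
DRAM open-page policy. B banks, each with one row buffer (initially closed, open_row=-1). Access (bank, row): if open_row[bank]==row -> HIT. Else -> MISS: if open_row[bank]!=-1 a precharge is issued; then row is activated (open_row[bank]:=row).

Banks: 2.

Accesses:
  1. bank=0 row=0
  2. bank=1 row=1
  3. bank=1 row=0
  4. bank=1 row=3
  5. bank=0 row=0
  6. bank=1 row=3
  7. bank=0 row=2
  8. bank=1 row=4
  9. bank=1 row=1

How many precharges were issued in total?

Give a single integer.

Answer: 5

Derivation:
Acc 1: bank0 row0 -> MISS (open row0); precharges=0
Acc 2: bank1 row1 -> MISS (open row1); precharges=0
Acc 3: bank1 row0 -> MISS (open row0); precharges=1
Acc 4: bank1 row3 -> MISS (open row3); precharges=2
Acc 5: bank0 row0 -> HIT
Acc 6: bank1 row3 -> HIT
Acc 7: bank0 row2 -> MISS (open row2); precharges=3
Acc 8: bank1 row4 -> MISS (open row4); precharges=4
Acc 9: bank1 row1 -> MISS (open row1); precharges=5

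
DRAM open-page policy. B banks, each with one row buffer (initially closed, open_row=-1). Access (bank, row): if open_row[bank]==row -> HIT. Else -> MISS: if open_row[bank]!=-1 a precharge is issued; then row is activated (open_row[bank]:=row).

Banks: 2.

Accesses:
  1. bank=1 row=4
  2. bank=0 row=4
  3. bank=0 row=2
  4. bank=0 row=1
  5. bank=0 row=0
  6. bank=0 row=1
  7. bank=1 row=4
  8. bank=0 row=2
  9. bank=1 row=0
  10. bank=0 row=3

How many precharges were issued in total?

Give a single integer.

Answer: 7

Derivation:
Acc 1: bank1 row4 -> MISS (open row4); precharges=0
Acc 2: bank0 row4 -> MISS (open row4); precharges=0
Acc 3: bank0 row2 -> MISS (open row2); precharges=1
Acc 4: bank0 row1 -> MISS (open row1); precharges=2
Acc 5: bank0 row0 -> MISS (open row0); precharges=3
Acc 6: bank0 row1 -> MISS (open row1); precharges=4
Acc 7: bank1 row4 -> HIT
Acc 8: bank0 row2 -> MISS (open row2); precharges=5
Acc 9: bank1 row0 -> MISS (open row0); precharges=6
Acc 10: bank0 row3 -> MISS (open row3); precharges=7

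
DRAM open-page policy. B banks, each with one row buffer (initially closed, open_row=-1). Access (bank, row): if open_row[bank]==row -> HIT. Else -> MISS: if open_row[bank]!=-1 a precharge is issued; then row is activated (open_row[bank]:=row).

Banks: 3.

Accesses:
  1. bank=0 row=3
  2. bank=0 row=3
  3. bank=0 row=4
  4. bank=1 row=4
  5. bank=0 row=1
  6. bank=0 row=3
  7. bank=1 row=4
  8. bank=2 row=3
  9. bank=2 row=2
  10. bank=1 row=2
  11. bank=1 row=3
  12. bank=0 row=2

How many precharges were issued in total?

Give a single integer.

Answer: 7

Derivation:
Acc 1: bank0 row3 -> MISS (open row3); precharges=0
Acc 2: bank0 row3 -> HIT
Acc 3: bank0 row4 -> MISS (open row4); precharges=1
Acc 4: bank1 row4 -> MISS (open row4); precharges=1
Acc 5: bank0 row1 -> MISS (open row1); precharges=2
Acc 6: bank0 row3 -> MISS (open row3); precharges=3
Acc 7: bank1 row4 -> HIT
Acc 8: bank2 row3 -> MISS (open row3); precharges=3
Acc 9: bank2 row2 -> MISS (open row2); precharges=4
Acc 10: bank1 row2 -> MISS (open row2); precharges=5
Acc 11: bank1 row3 -> MISS (open row3); precharges=6
Acc 12: bank0 row2 -> MISS (open row2); precharges=7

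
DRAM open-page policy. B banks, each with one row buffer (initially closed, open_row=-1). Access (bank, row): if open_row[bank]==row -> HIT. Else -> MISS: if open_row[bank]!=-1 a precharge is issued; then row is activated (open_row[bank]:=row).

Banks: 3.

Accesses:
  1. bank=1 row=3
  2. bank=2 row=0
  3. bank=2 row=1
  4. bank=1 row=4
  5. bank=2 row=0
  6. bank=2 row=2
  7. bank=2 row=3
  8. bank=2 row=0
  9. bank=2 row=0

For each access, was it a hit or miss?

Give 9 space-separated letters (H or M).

Answer: M M M M M M M M H

Derivation:
Acc 1: bank1 row3 -> MISS (open row3); precharges=0
Acc 2: bank2 row0 -> MISS (open row0); precharges=0
Acc 3: bank2 row1 -> MISS (open row1); precharges=1
Acc 4: bank1 row4 -> MISS (open row4); precharges=2
Acc 5: bank2 row0 -> MISS (open row0); precharges=3
Acc 6: bank2 row2 -> MISS (open row2); precharges=4
Acc 7: bank2 row3 -> MISS (open row3); precharges=5
Acc 8: bank2 row0 -> MISS (open row0); precharges=6
Acc 9: bank2 row0 -> HIT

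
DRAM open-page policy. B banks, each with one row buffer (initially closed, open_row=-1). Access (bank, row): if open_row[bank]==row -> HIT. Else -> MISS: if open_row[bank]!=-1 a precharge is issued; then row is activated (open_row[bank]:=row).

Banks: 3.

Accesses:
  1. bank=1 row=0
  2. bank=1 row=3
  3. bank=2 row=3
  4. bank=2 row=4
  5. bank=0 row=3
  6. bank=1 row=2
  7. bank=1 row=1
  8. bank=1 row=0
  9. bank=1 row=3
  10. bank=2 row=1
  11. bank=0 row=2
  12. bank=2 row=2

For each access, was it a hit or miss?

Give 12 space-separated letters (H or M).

Acc 1: bank1 row0 -> MISS (open row0); precharges=0
Acc 2: bank1 row3 -> MISS (open row3); precharges=1
Acc 3: bank2 row3 -> MISS (open row3); precharges=1
Acc 4: bank2 row4 -> MISS (open row4); precharges=2
Acc 5: bank0 row3 -> MISS (open row3); precharges=2
Acc 6: bank1 row2 -> MISS (open row2); precharges=3
Acc 7: bank1 row1 -> MISS (open row1); precharges=4
Acc 8: bank1 row0 -> MISS (open row0); precharges=5
Acc 9: bank1 row3 -> MISS (open row3); precharges=6
Acc 10: bank2 row1 -> MISS (open row1); precharges=7
Acc 11: bank0 row2 -> MISS (open row2); precharges=8
Acc 12: bank2 row2 -> MISS (open row2); precharges=9

Answer: M M M M M M M M M M M M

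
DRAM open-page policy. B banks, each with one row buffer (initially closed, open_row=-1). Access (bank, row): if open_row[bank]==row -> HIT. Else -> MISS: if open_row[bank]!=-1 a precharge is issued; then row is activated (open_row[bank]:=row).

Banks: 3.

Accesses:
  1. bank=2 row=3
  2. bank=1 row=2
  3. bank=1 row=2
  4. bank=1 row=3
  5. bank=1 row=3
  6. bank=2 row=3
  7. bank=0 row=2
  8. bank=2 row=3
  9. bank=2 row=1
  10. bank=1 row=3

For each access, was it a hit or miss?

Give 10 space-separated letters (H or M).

Acc 1: bank2 row3 -> MISS (open row3); precharges=0
Acc 2: bank1 row2 -> MISS (open row2); precharges=0
Acc 3: bank1 row2 -> HIT
Acc 4: bank1 row3 -> MISS (open row3); precharges=1
Acc 5: bank1 row3 -> HIT
Acc 6: bank2 row3 -> HIT
Acc 7: bank0 row2 -> MISS (open row2); precharges=1
Acc 8: bank2 row3 -> HIT
Acc 9: bank2 row1 -> MISS (open row1); precharges=2
Acc 10: bank1 row3 -> HIT

Answer: M M H M H H M H M H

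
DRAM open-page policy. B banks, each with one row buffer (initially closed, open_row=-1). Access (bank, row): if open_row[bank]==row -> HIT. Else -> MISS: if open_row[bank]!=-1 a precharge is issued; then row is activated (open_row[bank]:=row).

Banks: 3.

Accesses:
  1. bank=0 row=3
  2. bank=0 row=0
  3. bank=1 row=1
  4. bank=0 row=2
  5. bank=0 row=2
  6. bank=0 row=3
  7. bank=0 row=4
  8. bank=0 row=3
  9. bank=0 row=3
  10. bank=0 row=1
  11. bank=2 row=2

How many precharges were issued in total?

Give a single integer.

Acc 1: bank0 row3 -> MISS (open row3); precharges=0
Acc 2: bank0 row0 -> MISS (open row0); precharges=1
Acc 3: bank1 row1 -> MISS (open row1); precharges=1
Acc 4: bank0 row2 -> MISS (open row2); precharges=2
Acc 5: bank0 row2 -> HIT
Acc 6: bank0 row3 -> MISS (open row3); precharges=3
Acc 7: bank0 row4 -> MISS (open row4); precharges=4
Acc 8: bank0 row3 -> MISS (open row3); precharges=5
Acc 9: bank0 row3 -> HIT
Acc 10: bank0 row1 -> MISS (open row1); precharges=6
Acc 11: bank2 row2 -> MISS (open row2); precharges=6

Answer: 6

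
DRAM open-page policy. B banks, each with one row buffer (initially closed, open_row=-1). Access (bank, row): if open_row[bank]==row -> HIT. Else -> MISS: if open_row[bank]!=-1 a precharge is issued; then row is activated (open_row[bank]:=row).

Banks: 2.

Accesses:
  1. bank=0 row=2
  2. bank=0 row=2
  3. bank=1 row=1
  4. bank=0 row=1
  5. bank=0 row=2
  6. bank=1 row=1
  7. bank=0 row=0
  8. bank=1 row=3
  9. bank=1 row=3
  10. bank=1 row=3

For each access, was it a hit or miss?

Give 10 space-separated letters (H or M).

Acc 1: bank0 row2 -> MISS (open row2); precharges=0
Acc 2: bank0 row2 -> HIT
Acc 3: bank1 row1 -> MISS (open row1); precharges=0
Acc 4: bank0 row1 -> MISS (open row1); precharges=1
Acc 5: bank0 row2 -> MISS (open row2); precharges=2
Acc 6: bank1 row1 -> HIT
Acc 7: bank0 row0 -> MISS (open row0); precharges=3
Acc 8: bank1 row3 -> MISS (open row3); precharges=4
Acc 9: bank1 row3 -> HIT
Acc 10: bank1 row3 -> HIT

Answer: M H M M M H M M H H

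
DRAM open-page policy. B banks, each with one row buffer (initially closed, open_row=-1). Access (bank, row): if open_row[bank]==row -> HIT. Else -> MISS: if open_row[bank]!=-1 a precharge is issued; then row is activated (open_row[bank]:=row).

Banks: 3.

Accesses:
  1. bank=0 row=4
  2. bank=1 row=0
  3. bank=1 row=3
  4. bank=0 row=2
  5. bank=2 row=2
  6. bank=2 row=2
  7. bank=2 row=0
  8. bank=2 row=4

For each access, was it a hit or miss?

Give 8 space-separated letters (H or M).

Acc 1: bank0 row4 -> MISS (open row4); precharges=0
Acc 2: bank1 row0 -> MISS (open row0); precharges=0
Acc 3: bank1 row3 -> MISS (open row3); precharges=1
Acc 4: bank0 row2 -> MISS (open row2); precharges=2
Acc 5: bank2 row2 -> MISS (open row2); precharges=2
Acc 6: bank2 row2 -> HIT
Acc 7: bank2 row0 -> MISS (open row0); precharges=3
Acc 8: bank2 row4 -> MISS (open row4); precharges=4

Answer: M M M M M H M M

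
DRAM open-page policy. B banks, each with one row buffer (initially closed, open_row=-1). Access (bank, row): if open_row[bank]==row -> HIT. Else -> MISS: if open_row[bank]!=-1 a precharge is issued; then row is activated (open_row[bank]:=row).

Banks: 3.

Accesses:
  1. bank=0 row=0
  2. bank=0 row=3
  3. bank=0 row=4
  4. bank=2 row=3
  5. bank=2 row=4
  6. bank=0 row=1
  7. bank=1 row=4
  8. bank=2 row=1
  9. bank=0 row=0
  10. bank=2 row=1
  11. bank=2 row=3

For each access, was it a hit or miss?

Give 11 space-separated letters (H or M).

Answer: M M M M M M M M M H M

Derivation:
Acc 1: bank0 row0 -> MISS (open row0); precharges=0
Acc 2: bank0 row3 -> MISS (open row3); precharges=1
Acc 3: bank0 row4 -> MISS (open row4); precharges=2
Acc 4: bank2 row3 -> MISS (open row3); precharges=2
Acc 5: bank2 row4 -> MISS (open row4); precharges=3
Acc 6: bank0 row1 -> MISS (open row1); precharges=4
Acc 7: bank1 row4 -> MISS (open row4); precharges=4
Acc 8: bank2 row1 -> MISS (open row1); precharges=5
Acc 9: bank0 row0 -> MISS (open row0); precharges=6
Acc 10: bank2 row1 -> HIT
Acc 11: bank2 row3 -> MISS (open row3); precharges=7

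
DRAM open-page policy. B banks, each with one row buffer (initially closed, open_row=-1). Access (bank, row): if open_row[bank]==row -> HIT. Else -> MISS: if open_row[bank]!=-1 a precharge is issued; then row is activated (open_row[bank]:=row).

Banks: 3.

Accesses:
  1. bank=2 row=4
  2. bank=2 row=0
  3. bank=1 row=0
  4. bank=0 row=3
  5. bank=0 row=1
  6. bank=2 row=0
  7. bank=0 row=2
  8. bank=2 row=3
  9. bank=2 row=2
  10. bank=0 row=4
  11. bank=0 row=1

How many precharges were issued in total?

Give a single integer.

Answer: 7

Derivation:
Acc 1: bank2 row4 -> MISS (open row4); precharges=0
Acc 2: bank2 row0 -> MISS (open row0); precharges=1
Acc 3: bank1 row0 -> MISS (open row0); precharges=1
Acc 4: bank0 row3 -> MISS (open row3); precharges=1
Acc 5: bank0 row1 -> MISS (open row1); precharges=2
Acc 6: bank2 row0 -> HIT
Acc 7: bank0 row2 -> MISS (open row2); precharges=3
Acc 8: bank2 row3 -> MISS (open row3); precharges=4
Acc 9: bank2 row2 -> MISS (open row2); precharges=5
Acc 10: bank0 row4 -> MISS (open row4); precharges=6
Acc 11: bank0 row1 -> MISS (open row1); precharges=7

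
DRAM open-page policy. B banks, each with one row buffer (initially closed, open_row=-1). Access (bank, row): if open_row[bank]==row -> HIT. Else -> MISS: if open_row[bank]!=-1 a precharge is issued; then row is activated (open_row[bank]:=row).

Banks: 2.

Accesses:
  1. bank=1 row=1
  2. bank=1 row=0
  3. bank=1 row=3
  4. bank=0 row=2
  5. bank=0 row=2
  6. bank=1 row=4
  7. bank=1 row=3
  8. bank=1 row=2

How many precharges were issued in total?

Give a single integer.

Acc 1: bank1 row1 -> MISS (open row1); precharges=0
Acc 2: bank1 row0 -> MISS (open row0); precharges=1
Acc 3: bank1 row3 -> MISS (open row3); precharges=2
Acc 4: bank0 row2 -> MISS (open row2); precharges=2
Acc 5: bank0 row2 -> HIT
Acc 6: bank1 row4 -> MISS (open row4); precharges=3
Acc 7: bank1 row3 -> MISS (open row3); precharges=4
Acc 8: bank1 row2 -> MISS (open row2); precharges=5

Answer: 5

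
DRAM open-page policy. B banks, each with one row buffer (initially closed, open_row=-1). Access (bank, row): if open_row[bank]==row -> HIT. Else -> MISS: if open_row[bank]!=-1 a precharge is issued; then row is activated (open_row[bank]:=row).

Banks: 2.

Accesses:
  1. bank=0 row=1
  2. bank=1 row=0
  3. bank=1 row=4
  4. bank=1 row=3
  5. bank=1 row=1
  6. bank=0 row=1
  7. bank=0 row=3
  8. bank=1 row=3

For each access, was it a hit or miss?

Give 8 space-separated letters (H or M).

Answer: M M M M M H M M

Derivation:
Acc 1: bank0 row1 -> MISS (open row1); precharges=0
Acc 2: bank1 row0 -> MISS (open row0); precharges=0
Acc 3: bank1 row4 -> MISS (open row4); precharges=1
Acc 4: bank1 row3 -> MISS (open row3); precharges=2
Acc 5: bank1 row1 -> MISS (open row1); precharges=3
Acc 6: bank0 row1 -> HIT
Acc 7: bank0 row3 -> MISS (open row3); precharges=4
Acc 8: bank1 row3 -> MISS (open row3); precharges=5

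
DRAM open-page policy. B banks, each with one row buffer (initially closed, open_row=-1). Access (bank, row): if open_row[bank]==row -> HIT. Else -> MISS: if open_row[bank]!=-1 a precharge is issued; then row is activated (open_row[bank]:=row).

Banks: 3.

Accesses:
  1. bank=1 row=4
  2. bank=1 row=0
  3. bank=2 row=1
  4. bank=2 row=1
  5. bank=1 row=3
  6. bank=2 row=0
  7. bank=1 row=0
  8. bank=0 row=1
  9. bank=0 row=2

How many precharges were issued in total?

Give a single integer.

Answer: 5

Derivation:
Acc 1: bank1 row4 -> MISS (open row4); precharges=0
Acc 2: bank1 row0 -> MISS (open row0); precharges=1
Acc 3: bank2 row1 -> MISS (open row1); precharges=1
Acc 4: bank2 row1 -> HIT
Acc 5: bank1 row3 -> MISS (open row3); precharges=2
Acc 6: bank2 row0 -> MISS (open row0); precharges=3
Acc 7: bank1 row0 -> MISS (open row0); precharges=4
Acc 8: bank0 row1 -> MISS (open row1); precharges=4
Acc 9: bank0 row2 -> MISS (open row2); precharges=5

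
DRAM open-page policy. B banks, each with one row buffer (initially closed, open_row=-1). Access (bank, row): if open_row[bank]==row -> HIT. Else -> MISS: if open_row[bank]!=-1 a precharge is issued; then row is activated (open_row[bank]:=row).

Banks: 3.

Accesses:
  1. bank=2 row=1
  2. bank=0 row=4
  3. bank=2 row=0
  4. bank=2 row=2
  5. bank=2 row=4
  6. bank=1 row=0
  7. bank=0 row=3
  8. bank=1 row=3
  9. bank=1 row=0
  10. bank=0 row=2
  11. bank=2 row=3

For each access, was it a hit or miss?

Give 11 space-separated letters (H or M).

Answer: M M M M M M M M M M M

Derivation:
Acc 1: bank2 row1 -> MISS (open row1); precharges=0
Acc 2: bank0 row4 -> MISS (open row4); precharges=0
Acc 3: bank2 row0 -> MISS (open row0); precharges=1
Acc 4: bank2 row2 -> MISS (open row2); precharges=2
Acc 5: bank2 row4 -> MISS (open row4); precharges=3
Acc 6: bank1 row0 -> MISS (open row0); precharges=3
Acc 7: bank0 row3 -> MISS (open row3); precharges=4
Acc 8: bank1 row3 -> MISS (open row3); precharges=5
Acc 9: bank1 row0 -> MISS (open row0); precharges=6
Acc 10: bank0 row2 -> MISS (open row2); precharges=7
Acc 11: bank2 row3 -> MISS (open row3); precharges=8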